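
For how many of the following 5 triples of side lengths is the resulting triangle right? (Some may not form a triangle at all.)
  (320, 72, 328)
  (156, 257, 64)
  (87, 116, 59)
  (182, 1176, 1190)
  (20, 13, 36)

(320,72,328): 72²+320² = 107584 = 328² → right
(156,257,64): 64+156 ≤ 257, not a triangle
(87,116,59): 59²+87² = 11050 < 13456 = 116² → obtuse
(182,1176,1190): 182²+1176² = 1416100 = 1190² → right
(20,13,36): 13+20 ≤ 36, not a triangle
2 of the 5 are right.

2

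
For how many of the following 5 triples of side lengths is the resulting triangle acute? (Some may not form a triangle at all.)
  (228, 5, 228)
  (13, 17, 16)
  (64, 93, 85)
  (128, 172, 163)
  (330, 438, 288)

4

(228,5,228): 5²+228² = 52009 > 51984 = 228² → acute
(13,17,16): 13²+16² = 425 > 289 = 17² → acute
(64,93,85): 64²+85² = 11321 > 8649 = 93² → acute
(128,172,163): 128²+163² = 42953 > 29584 = 172² → acute
(330,438,288): 288²+330² = 191844 = 438² → right
4 of the 5 are acute.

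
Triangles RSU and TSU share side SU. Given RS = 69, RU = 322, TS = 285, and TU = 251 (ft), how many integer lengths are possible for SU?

137

From triangle RSU: 253 < SU < 391.
From triangle TSU: 34 < SU < 536.
Intersection: 253 < SU < 391, so integers 254 through 390: 137 values.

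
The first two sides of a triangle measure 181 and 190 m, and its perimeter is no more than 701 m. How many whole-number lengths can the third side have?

Triangle inequality: 9 < x < 371. Perimeter ≤ 701 gives x ≤ 701 − 181 − 190 = 330.
So 9 < x ≤ 330; integers 10 through 330: 321 values.

321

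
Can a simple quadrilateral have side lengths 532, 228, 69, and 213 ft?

No

For a quadrilateral, each side must be shorter than the sum of the others.
Here the longest side is 532, but the remaining 3 sides sum to only 510.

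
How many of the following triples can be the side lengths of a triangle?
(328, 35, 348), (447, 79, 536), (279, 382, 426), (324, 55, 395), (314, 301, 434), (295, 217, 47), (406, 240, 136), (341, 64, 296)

4

(35,328,348): 35+328 > 348 → valid
(79,447,536): 79+447 ≤ 536 → not valid
(279,382,426): 279+382 > 426 → valid
(55,324,395): 55+324 ≤ 395 → not valid
(301,314,434): 301+314 > 434 → valid
(47,217,295): 47+217 ≤ 295 → not valid
(136,240,406): 136+240 ≤ 406 → not valid
(64,296,341): 64+296 > 341 → valid
4 of the 8 triples form a triangle.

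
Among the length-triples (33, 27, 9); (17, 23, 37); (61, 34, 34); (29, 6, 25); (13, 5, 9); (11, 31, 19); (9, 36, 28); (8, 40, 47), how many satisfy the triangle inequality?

(9,27,33): 9+27 > 33 → valid
(17,23,37): 17+23 > 37 → valid
(34,34,61): 34+34 > 61 → valid
(6,25,29): 6+25 > 29 → valid
(5,9,13): 5+9 > 13 → valid
(11,19,31): 11+19 ≤ 31 → not valid
(9,28,36): 9+28 > 36 → valid
(8,40,47): 8+40 > 47 → valid
7 of the 8 triples form a triangle.

7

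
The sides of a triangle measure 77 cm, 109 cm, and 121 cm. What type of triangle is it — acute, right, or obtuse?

acute

Compare the square of the longest side to the sum of squares of the other two: 77² + 109² = 17810 > 14641 = 121².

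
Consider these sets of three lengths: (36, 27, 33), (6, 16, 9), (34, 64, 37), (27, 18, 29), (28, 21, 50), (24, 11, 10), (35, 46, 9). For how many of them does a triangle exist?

3

(27,33,36): 27+33 > 36 → valid
(6,9,16): 6+9 ≤ 16 → not valid
(34,37,64): 34+37 > 64 → valid
(18,27,29): 18+27 > 29 → valid
(21,28,50): 21+28 ≤ 50 → not valid
(10,11,24): 10+11 ≤ 24 → not valid
(9,35,46): 9+35 ≤ 46 → not valid
3 of the 7 triples form a triangle.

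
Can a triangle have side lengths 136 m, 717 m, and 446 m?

No

The longest side is 717, but the other two sum to only 582.
582 < 717, so the triangle inequality fails.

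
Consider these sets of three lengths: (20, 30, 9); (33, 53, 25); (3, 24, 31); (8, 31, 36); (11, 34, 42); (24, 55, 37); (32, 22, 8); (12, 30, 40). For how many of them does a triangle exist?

5

(9,20,30): 9+20 ≤ 30 → not valid
(25,33,53): 25+33 > 53 → valid
(3,24,31): 3+24 ≤ 31 → not valid
(8,31,36): 8+31 > 36 → valid
(11,34,42): 11+34 > 42 → valid
(24,37,55): 24+37 > 55 → valid
(8,22,32): 8+22 ≤ 32 → not valid
(12,30,40): 12+30 > 40 → valid
5 of the 8 triples form a triangle.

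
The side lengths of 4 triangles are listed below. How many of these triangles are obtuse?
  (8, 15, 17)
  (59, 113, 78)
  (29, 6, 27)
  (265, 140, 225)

2

(8,15,17): 8²+15² = 289 = 17² → right
(59,113,78): 59²+78² = 9565 < 12769 = 113² → obtuse
(29,6,27): 6²+27² = 765 < 841 = 29² → obtuse
(265,140,225): 140²+225² = 70225 = 265² → right
2 of the 4 are obtuse.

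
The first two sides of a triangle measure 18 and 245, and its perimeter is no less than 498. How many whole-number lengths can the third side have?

28

Triangle inequality: 227 < x < 263. Perimeter ≥ 498 gives x ≥ 498 − 18 − 245 = 235.
So 235 ≤ x < 263; integers 235 through 262: 28 values.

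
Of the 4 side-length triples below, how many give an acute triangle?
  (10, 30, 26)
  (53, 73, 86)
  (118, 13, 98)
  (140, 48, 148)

(10,30,26): 10²+26² = 776 < 900 = 30² → obtuse
(53,73,86): 53²+73² = 8138 > 7396 = 86² → acute
(118,13,98): 13+98 ≤ 118, not a triangle
(140,48,148): 48²+140² = 21904 = 148² → right
1 of the 4 is acute.

1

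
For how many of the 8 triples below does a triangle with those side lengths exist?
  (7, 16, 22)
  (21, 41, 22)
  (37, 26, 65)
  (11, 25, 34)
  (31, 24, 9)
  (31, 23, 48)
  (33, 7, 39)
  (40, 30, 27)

7

(7,16,22): 7+16 > 22 → valid
(21,22,41): 21+22 > 41 → valid
(26,37,65): 26+37 ≤ 65 → not valid
(11,25,34): 11+25 > 34 → valid
(9,24,31): 9+24 > 31 → valid
(23,31,48): 23+31 > 48 → valid
(7,33,39): 7+33 > 39 → valid
(27,30,40): 27+30 > 40 → valid
7 of the 8 triples form a triangle.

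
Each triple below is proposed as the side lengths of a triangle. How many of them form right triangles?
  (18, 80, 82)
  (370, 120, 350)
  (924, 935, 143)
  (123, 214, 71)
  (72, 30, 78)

4

(18,80,82): 18²+80² = 6724 = 82² → right
(370,120,350): 120²+350² = 136900 = 370² → right
(924,935,143): 143²+924² = 874225 = 935² → right
(123,214,71): 71+123 ≤ 214, not a triangle
(72,30,78): 30²+72² = 6084 = 78² → right
4 of the 5 are right.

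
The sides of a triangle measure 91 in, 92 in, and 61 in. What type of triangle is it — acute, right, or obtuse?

Compare the square of the longest side to the sum of squares of the other two: 61² + 91² = 12002 > 8464 = 92².

acute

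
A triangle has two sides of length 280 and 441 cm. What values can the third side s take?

By the triangle inequality, s must be less than 280 + 441 = 721 and greater than |280 − 441| = 161.

161 < s < 721 (cm)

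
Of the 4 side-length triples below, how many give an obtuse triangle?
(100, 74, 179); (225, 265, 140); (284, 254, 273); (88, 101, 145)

(100,74,179): 74+100 ≤ 179, not a triangle
(225,265,140): 140²+225² = 70225 = 265² → right
(284,254,273): 254²+273² = 139045 > 80656 = 284² → acute
(88,101,145): 88²+101² = 17945 < 21025 = 145² → obtuse
1 of the 4 is obtuse.

1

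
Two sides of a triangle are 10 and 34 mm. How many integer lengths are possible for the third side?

19

The third side lies in the open interval (24, 44).
Integers from 25 to 43 inclusive: 43 − 25 + 1 = 19.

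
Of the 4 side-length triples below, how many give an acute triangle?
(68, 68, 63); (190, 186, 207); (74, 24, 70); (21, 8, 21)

(68,68,63): 63²+68² = 8593 > 4624 = 68² → acute
(190,186,207): 186²+190² = 70696 > 42849 = 207² → acute
(74,24,70): 24²+70² = 5476 = 74² → right
(21,8,21): 8²+21² = 505 > 441 = 21² → acute
3 of the 4 are acute.

3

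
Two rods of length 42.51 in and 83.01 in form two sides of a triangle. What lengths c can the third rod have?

40.50 < c < 125.52

By the triangle inequality, c must be less than 42.51 + 83.01 = 125.52 and greater than |42.51 − 83.01| = 40.50.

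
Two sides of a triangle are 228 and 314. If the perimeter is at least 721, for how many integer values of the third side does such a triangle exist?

Triangle inequality: 86 < x < 542. Perimeter ≥ 721 gives x ≥ 721 − 228 − 314 = 179.
So 179 ≤ x < 542; integers 179 through 541: 363 values.

363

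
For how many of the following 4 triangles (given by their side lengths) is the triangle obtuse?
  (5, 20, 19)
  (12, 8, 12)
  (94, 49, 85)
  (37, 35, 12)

(5,20,19): 5²+19² = 386 < 400 = 20² → obtuse
(12,8,12): 8²+12² = 208 > 144 = 12² → acute
(94,49,85): 49²+85² = 9626 > 8836 = 94² → acute
(37,35,12): 12²+35² = 1369 = 37² → right
1 of the 4 is obtuse.

1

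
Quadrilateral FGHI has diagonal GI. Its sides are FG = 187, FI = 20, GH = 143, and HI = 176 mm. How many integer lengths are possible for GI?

39

From triangle FGI: 167 < GI < 207.
From triangle HGI: 33 < GI < 319.
Intersection: 167 < GI < 207, so integers 168 through 206: 39 values.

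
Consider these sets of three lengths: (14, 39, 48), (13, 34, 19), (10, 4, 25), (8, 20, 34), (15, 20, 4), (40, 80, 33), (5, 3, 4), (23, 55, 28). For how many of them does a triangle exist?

2

(14,39,48): 14+39 > 48 → valid
(13,19,34): 13+19 ≤ 34 → not valid
(4,10,25): 4+10 ≤ 25 → not valid
(8,20,34): 8+20 ≤ 34 → not valid
(4,15,20): 4+15 ≤ 20 → not valid
(33,40,80): 33+40 ≤ 80 → not valid
(3,4,5): 3+4 > 5 → valid
(23,28,55): 23+28 ≤ 55 → not valid
2 of the 8 triples form a triangle.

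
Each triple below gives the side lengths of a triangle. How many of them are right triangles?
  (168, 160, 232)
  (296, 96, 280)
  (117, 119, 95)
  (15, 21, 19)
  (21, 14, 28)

2

(168,160,232): 160²+168² = 53824 = 232² → right
(296,96,280): 96²+280² = 87616 = 296² → right
(117,119,95): 95²+117² = 22714 > 14161 = 119² → acute
(15,21,19): 15²+19² = 586 > 441 = 21² → acute
(21,14,28): 14²+21² = 637 < 784 = 28² → obtuse
2 of the 5 are right.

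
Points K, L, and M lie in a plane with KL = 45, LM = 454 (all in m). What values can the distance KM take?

409 ≤ KM ≤ 499 m

By the triangle inequality, |45 − 454| ≤ KM ≤ 45 + 454.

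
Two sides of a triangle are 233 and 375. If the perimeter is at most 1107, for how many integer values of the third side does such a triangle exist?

357

Triangle inequality: 142 < x < 608. Perimeter ≤ 1107 gives x ≤ 1107 − 233 − 375 = 499.
So 142 < x ≤ 499; integers 143 through 499: 357 values.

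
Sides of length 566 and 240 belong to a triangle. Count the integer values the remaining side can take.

479

The third side lies in the open interval (326, 806).
Integers from 327 to 805 inclusive: 805 − 327 + 1 = 479.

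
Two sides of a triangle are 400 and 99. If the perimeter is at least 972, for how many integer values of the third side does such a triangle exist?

Triangle inequality: 301 < x < 499. Perimeter ≥ 972 gives x ≥ 972 − 400 − 99 = 473.
So 473 ≤ x < 499; integers 473 through 498: 26 values.

26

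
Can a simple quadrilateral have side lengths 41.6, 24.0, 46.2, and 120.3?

For a quadrilateral, each side must be shorter than the sum of the others.
Here the longest side is 120.3, but the remaining 3 sides sum to only 111.8.

No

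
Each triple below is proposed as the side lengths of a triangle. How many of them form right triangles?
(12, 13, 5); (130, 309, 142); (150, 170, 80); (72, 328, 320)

(12,13,5): 5²+12² = 169 = 13² → right
(130,309,142): 130+142 ≤ 309, not a triangle
(150,170,80): 80²+150² = 28900 = 170² → right
(72,328,320): 72²+320² = 107584 = 328² → right
3 of the 4 are right.

3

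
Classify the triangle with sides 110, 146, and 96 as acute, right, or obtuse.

right

Compare the square of the longest side to the sum of squares of the other two: 96² + 110² = 21316 = 146².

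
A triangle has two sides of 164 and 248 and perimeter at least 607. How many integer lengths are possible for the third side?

Triangle inequality: 84 < x < 412. Perimeter ≥ 607 gives x ≥ 607 − 164 − 248 = 195.
So 195 ≤ x < 412; integers 195 through 411: 217 values.

217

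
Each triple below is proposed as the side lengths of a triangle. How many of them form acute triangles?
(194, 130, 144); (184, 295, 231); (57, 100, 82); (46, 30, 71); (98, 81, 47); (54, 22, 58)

2

(194,130,144): 130²+144² = 37636 = 194² → right
(184,295,231): 184²+231² = 87217 > 87025 = 295² → acute
(57,100,82): 57²+82² = 9973 < 10000 = 100² → obtuse
(46,30,71): 30²+46² = 3016 < 5041 = 71² → obtuse
(98,81,47): 47²+81² = 8770 < 9604 = 98² → obtuse
(54,22,58): 22²+54² = 3400 > 3364 = 58² → acute
2 of the 6 are acute.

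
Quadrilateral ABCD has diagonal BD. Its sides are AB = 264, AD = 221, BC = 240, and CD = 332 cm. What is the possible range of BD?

From triangle ABD: |264 − 221| < BD < 264 + 221, i.e. 43 < BD < 485.
From triangle CBD: 92 < BD < 572.
Both must hold, so BD lies in the intersection.

92 < BD < 485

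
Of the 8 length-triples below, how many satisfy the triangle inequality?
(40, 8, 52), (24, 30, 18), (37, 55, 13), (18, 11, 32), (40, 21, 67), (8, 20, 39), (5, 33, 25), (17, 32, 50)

1

(8,40,52): 8+40 ≤ 52 → not valid
(18,24,30): 18+24 > 30 → valid
(13,37,55): 13+37 ≤ 55 → not valid
(11,18,32): 11+18 ≤ 32 → not valid
(21,40,67): 21+40 ≤ 67 → not valid
(8,20,39): 8+20 ≤ 39 → not valid
(5,25,33): 5+25 ≤ 33 → not valid
(17,32,50): 17+32 ≤ 50 → not valid
1 of the 8 triples forms a triangle.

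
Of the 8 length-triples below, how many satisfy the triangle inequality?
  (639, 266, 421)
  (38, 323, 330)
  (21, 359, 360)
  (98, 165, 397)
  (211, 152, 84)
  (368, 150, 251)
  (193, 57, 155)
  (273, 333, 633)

(266,421,639): 266+421 > 639 → valid
(38,323,330): 38+323 > 330 → valid
(21,359,360): 21+359 > 360 → valid
(98,165,397): 98+165 ≤ 397 → not valid
(84,152,211): 84+152 > 211 → valid
(150,251,368): 150+251 > 368 → valid
(57,155,193): 57+155 > 193 → valid
(273,333,633): 273+333 ≤ 633 → not valid
6 of the 8 triples form a triangle.

6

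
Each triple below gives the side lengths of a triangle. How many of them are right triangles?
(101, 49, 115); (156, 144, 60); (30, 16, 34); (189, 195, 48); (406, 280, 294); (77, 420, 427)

(101,49,115): 49²+101² = 12602 < 13225 = 115² → obtuse
(156,144,60): 60²+144² = 24336 = 156² → right
(30,16,34): 16²+30² = 1156 = 34² → right
(189,195,48): 48²+189² = 38025 = 195² → right
(406,280,294): 280²+294² = 164836 = 406² → right
(77,420,427): 77²+420² = 182329 = 427² → right
5 of the 6 are right.

5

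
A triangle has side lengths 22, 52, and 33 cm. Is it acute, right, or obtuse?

obtuse

Compare the square of the longest side to the sum of squares of the other two: 22² + 33² = 1573 < 2704 = 52².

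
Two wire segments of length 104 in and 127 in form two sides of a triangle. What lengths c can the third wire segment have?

By the triangle inequality, c must be less than 104 + 127 = 231 and greater than |104 − 127| = 23.

23 < c < 231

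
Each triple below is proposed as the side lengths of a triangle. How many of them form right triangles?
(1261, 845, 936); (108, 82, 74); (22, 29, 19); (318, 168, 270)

2

(1261,845,936): 845²+936² = 1590121 = 1261² → right
(108,82,74): 74²+82² = 12200 > 11664 = 108² → acute
(22,29,19): 19²+22² = 845 > 841 = 29² → acute
(318,168,270): 168²+270² = 101124 = 318² → right
2 of the 4 are right.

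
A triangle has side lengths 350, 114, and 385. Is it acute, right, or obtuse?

Compare the square of the longest side to the sum of squares of the other two: 114² + 350² = 135496 < 148225 = 385².

obtuse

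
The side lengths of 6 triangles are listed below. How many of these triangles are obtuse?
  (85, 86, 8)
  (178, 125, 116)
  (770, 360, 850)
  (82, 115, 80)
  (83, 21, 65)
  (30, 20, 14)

(85,86,8): 8²+85² = 7289 < 7396 = 86² → obtuse
(178,125,116): 116²+125² = 29081 < 31684 = 178² → obtuse
(770,360,850): 360²+770² = 722500 = 850² → right
(82,115,80): 80²+82² = 13124 < 13225 = 115² → obtuse
(83,21,65): 21²+65² = 4666 < 6889 = 83² → obtuse
(30,20,14): 14²+20² = 596 < 900 = 30² → obtuse
5 of the 6 are obtuse.

5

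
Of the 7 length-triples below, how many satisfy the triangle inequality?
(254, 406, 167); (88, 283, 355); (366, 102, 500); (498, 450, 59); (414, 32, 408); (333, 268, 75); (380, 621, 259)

(167,254,406): 167+254 > 406 → valid
(88,283,355): 88+283 > 355 → valid
(102,366,500): 102+366 ≤ 500 → not valid
(59,450,498): 59+450 > 498 → valid
(32,408,414): 32+408 > 414 → valid
(75,268,333): 75+268 > 333 → valid
(259,380,621): 259+380 > 621 → valid
6 of the 7 triples form a triangle.

6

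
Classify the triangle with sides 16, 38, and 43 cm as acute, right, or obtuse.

obtuse

Compare the square of the longest side to the sum of squares of the other two: 16² + 38² = 1700 < 1849 = 43².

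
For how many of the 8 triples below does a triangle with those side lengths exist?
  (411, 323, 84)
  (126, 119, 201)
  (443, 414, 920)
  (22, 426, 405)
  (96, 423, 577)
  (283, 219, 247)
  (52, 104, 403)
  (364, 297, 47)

3

(84,323,411): 84+323 ≤ 411 → not valid
(119,126,201): 119+126 > 201 → valid
(414,443,920): 414+443 ≤ 920 → not valid
(22,405,426): 22+405 > 426 → valid
(96,423,577): 96+423 ≤ 577 → not valid
(219,247,283): 219+247 > 283 → valid
(52,104,403): 52+104 ≤ 403 → not valid
(47,297,364): 47+297 ≤ 364 → not valid
3 of the 8 triples form a triangle.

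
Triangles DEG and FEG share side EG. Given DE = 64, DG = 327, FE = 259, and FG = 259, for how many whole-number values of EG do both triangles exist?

From triangle DEG: 263 < EG < 391.
From triangle FEG: 0 < EG < 518.
Intersection: 263 < EG < 391, so integers 264 through 390: 127 values.

127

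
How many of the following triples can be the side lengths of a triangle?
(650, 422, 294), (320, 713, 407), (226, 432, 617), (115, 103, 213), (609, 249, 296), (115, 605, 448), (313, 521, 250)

(294,422,650): 294+422 > 650 → valid
(320,407,713): 320+407 > 713 → valid
(226,432,617): 226+432 > 617 → valid
(103,115,213): 103+115 > 213 → valid
(249,296,609): 249+296 ≤ 609 → not valid
(115,448,605): 115+448 ≤ 605 → not valid
(250,313,521): 250+313 > 521 → valid
5 of the 7 triples form a triangle.

5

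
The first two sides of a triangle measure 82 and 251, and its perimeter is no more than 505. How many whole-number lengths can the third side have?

3

Triangle inequality: 169 < x < 333. Perimeter ≤ 505 gives x ≤ 505 − 82 − 251 = 172.
So 169 < x ≤ 172; integers 170 through 172: 3 values.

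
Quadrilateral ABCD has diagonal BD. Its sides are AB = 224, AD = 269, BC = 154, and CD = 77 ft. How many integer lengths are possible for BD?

153

From triangle ABD: 45 < BD < 493.
From triangle CBD: 77 < BD < 231.
Intersection: 77 < BD < 231, so integers 78 through 230: 153 values.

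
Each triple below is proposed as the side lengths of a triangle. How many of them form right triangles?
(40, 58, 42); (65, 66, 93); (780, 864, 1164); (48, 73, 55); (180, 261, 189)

(40,58,42): 40²+42² = 3364 = 58² → right
(65,66,93): 65²+66² = 8581 < 8649 = 93² → obtuse
(780,864,1164): 780²+864² = 1354896 = 1164² → right
(48,73,55): 48²+55² = 5329 = 73² → right
(180,261,189): 180²+189² = 68121 = 261² → right
4 of the 5 are right.

4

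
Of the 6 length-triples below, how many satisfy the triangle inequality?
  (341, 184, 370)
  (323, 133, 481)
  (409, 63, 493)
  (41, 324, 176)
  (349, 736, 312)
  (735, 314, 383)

1

(184,341,370): 184+341 > 370 → valid
(133,323,481): 133+323 ≤ 481 → not valid
(63,409,493): 63+409 ≤ 493 → not valid
(41,176,324): 41+176 ≤ 324 → not valid
(312,349,736): 312+349 ≤ 736 → not valid
(314,383,735): 314+383 ≤ 735 → not valid
1 of the 6 triples forms a triangle.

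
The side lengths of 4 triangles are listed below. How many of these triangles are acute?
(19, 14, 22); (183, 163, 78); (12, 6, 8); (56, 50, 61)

(19,14,22): 14²+19² = 557 > 484 = 22² → acute
(183,163,78): 78²+163² = 32653 < 33489 = 183² → obtuse
(12,6,8): 6²+8² = 100 < 144 = 12² → obtuse
(56,50,61): 50²+56² = 5636 > 3721 = 61² → acute
2 of the 4 are acute.

2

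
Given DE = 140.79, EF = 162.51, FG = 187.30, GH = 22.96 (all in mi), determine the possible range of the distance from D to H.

0 ≤ DH ≤ 513.56 mi

The maximum is all hops collinear in one direction: 140.79 + 162.51 + 187.30 + 22.96 = 513.56.
The longest hop is 187.30; the others sum to 326.26. Since 187.30 ≤ 326.26, the path can fold back on itself completely, so the minimum distance is 0.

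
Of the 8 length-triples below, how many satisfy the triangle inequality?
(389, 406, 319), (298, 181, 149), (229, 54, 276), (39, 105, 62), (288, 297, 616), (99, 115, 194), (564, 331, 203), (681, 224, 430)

(319,389,406): 319+389 > 406 → valid
(149,181,298): 149+181 > 298 → valid
(54,229,276): 54+229 > 276 → valid
(39,62,105): 39+62 ≤ 105 → not valid
(288,297,616): 288+297 ≤ 616 → not valid
(99,115,194): 99+115 > 194 → valid
(203,331,564): 203+331 ≤ 564 → not valid
(224,430,681): 224+430 ≤ 681 → not valid
4 of the 8 triples form a triangle.

4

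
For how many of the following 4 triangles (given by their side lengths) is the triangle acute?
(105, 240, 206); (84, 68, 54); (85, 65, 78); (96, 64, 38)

(105,240,206): 105²+206² = 53461 < 57600 = 240² → obtuse
(84,68,54): 54²+68² = 7540 > 7056 = 84² → acute
(85,65,78): 65²+78² = 10309 > 7225 = 85² → acute
(96,64,38): 38²+64² = 5540 < 9216 = 96² → obtuse
2 of the 4 are acute.

2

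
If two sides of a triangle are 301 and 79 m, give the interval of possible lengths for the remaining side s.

222 < s < 380

By the triangle inequality, s must be less than 301 + 79 = 380 and greater than |301 − 79| = 222.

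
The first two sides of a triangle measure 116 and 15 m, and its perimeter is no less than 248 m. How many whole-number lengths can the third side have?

Triangle inequality: 101 < x < 131. Perimeter ≥ 248 gives x ≥ 248 − 116 − 15 = 117.
So 117 ≤ x < 131; integers 117 through 130: 14 values.

14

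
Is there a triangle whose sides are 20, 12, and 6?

No

The longest side is 20, but the other two sum to only 18.
18 < 20, so the triangle inequality fails.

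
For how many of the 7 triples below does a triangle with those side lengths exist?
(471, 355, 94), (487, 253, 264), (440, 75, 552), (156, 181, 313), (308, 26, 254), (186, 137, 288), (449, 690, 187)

(94,355,471): 94+355 ≤ 471 → not valid
(253,264,487): 253+264 > 487 → valid
(75,440,552): 75+440 ≤ 552 → not valid
(156,181,313): 156+181 > 313 → valid
(26,254,308): 26+254 ≤ 308 → not valid
(137,186,288): 137+186 > 288 → valid
(187,449,690): 187+449 ≤ 690 → not valid
3 of the 7 triples form a triangle.

3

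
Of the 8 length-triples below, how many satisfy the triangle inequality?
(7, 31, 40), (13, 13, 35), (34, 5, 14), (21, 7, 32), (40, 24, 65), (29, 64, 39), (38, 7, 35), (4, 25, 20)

2

(7,31,40): 7+31 ≤ 40 → not valid
(13,13,35): 13+13 ≤ 35 → not valid
(5,14,34): 5+14 ≤ 34 → not valid
(7,21,32): 7+21 ≤ 32 → not valid
(24,40,65): 24+40 ≤ 65 → not valid
(29,39,64): 29+39 > 64 → valid
(7,35,38): 7+35 > 38 → valid
(4,20,25): 4+20 ≤ 25 → not valid
2 of the 8 triples form a triangle.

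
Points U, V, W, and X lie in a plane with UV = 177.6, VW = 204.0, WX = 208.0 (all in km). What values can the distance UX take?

The maximum is all hops collinear in one direction: 177.6 + 204.0 + 208.0 = 589.6.
The longest hop is 208.0; the others sum to 381.6. Since 208.0 ≤ 381.6, the path can fold back on itself completely, so the minimum distance is 0.

0 ≤ UX ≤ 589.6 km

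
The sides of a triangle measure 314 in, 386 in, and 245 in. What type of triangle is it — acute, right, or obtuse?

Compare the square of the longest side to the sum of squares of the other two: 245² + 314² = 158621 > 148996 = 386².

acute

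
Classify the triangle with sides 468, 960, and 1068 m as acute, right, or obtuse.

right

Compare the square of the longest side to the sum of squares of the other two: 468² + 960² = 1140624 = 1068².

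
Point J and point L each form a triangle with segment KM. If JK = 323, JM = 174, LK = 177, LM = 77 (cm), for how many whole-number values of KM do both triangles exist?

From triangle JKM: 149 < KM < 497.
From triangle LKM: 100 < KM < 254.
Intersection: 149 < KM < 254, so integers 150 through 253: 104 values.

104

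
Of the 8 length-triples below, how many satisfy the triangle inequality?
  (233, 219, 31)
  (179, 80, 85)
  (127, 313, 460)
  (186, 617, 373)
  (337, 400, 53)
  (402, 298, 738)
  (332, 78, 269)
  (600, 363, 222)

2

(31,219,233): 31+219 > 233 → valid
(80,85,179): 80+85 ≤ 179 → not valid
(127,313,460): 127+313 ≤ 460 → not valid
(186,373,617): 186+373 ≤ 617 → not valid
(53,337,400): 53+337 ≤ 400 → not valid
(298,402,738): 298+402 ≤ 738 → not valid
(78,269,332): 78+269 > 332 → valid
(222,363,600): 222+363 ≤ 600 → not valid
2 of the 8 triples form a triangle.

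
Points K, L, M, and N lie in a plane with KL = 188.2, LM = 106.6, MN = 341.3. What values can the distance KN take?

The maximum is all hops collinear in one direction: 188.2 + 106.6 + 341.3 = 636.1.
The longest hop is 341.3; the others sum to 294.8. Folding the others back against it leaves at least 341.3 − 294.8 = 46.5.

46.5 ≤ KN ≤ 636.1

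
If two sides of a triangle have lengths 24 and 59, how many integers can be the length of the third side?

The third side lies in the open interval (35, 83).
Integers from 36 to 82 inclusive: 82 − 36 + 1 = 47.

47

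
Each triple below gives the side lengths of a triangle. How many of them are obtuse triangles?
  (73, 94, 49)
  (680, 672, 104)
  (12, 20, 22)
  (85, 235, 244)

1

(73,94,49): 49²+73² = 7730 < 8836 = 94² → obtuse
(680,672,104): 104²+672² = 462400 = 680² → right
(12,20,22): 12²+20² = 544 > 484 = 22² → acute
(85,235,244): 85²+235² = 62450 > 59536 = 244² → acute
1 of the 4 is obtuse.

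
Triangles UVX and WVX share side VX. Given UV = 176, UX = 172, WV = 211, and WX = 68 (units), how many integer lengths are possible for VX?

From triangle UVX: 4 < VX < 348.
From triangle WVX: 143 < VX < 279.
Intersection: 143 < VX < 279, so integers 144 through 278: 135 values.

135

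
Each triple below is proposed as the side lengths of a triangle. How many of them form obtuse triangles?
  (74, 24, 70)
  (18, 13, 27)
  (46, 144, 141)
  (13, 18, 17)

(74,24,70): 24²+70² = 5476 = 74² → right
(18,13,27): 13²+18² = 493 < 729 = 27² → obtuse
(46,144,141): 46²+141² = 21997 > 20736 = 144² → acute
(13,18,17): 13²+17² = 458 > 324 = 18² → acute
1 of the 4 is obtuse.

1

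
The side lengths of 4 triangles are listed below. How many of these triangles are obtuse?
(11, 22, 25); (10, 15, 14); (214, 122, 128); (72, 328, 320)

2

(11,22,25): 11²+22² = 605 < 625 = 25² → obtuse
(10,15,14): 10²+14² = 296 > 225 = 15² → acute
(214,122,128): 122²+128² = 31268 < 45796 = 214² → obtuse
(72,328,320): 72²+320² = 107584 = 328² → right
2 of the 4 are obtuse.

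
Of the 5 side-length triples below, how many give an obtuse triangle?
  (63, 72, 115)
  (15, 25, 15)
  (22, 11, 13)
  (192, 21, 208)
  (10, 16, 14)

(63,72,115): 63²+72² = 9153 < 13225 = 115² → obtuse
(15,25,15): 15²+15² = 450 < 625 = 25² → obtuse
(22,11,13): 11²+13² = 290 < 484 = 22² → obtuse
(192,21,208): 21²+192² = 37305 < 43264 = 208² → obtuse
(10,16,14): 10²+14² = 296 > 256 = 16² → acute
4 of the 5 are obtuse.

4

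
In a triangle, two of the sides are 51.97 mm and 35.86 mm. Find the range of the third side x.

16.11 < x < 87.83

By the triangle inequality, x must be less than 51.97 + 35.86 = 87.83 and greater than |51.97 − 35.86| = 16.11.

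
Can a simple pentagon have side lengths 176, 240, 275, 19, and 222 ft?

Yes

A pentagon exists iff every side is shorter than the sum of the others — equivalently, the longest side is less than the sum of the rest.
Longest side 275 < 657 (sum of the remaining 4), so yes.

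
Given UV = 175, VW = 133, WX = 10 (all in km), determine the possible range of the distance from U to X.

32 ≤ UX ≤ 318 km

The maximum is all hops collinear in one direction: 175 + 133 + 10 = 318.
The longest hop is 175; the others sum to 143. Folding the others back against it leaves at least 175 − 143 = 32.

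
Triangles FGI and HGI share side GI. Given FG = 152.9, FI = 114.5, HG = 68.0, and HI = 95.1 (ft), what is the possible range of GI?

38.4 < GI < 163.1

From triangle FGI: |152.9 − 114.5| < GI < 152.9 + 114.5, i.e. 38.4 < GI < 267.4.
From triangle HGI: 27.1 < GI < 163.1.
Both must hold, so GI lies in the intersection.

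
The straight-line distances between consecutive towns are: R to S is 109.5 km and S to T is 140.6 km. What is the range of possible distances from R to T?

By the triangle inequality, |109.5 − 140.6| ≤ RT ≤ 109.5 + 140.6.

31.1 ≤ RT ≤ 250.1 km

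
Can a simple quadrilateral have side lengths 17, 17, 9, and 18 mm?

Yes

A quadrilateral exists iff every side is shorter than the sum of the others — equivalently, the longest side is less than the sum of the rest.
Longest side 18 < 43 (sum of the remaining 3), so yes.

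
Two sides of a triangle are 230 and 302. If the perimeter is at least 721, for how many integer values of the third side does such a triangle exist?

343

Triangle inequality: 72 < x < 532. Perimeter ≥ 721 gives x ≥ 721 − 230 − 302 = 189.
So 189 ≤ x < 532; integers 189 through 531: 343 values.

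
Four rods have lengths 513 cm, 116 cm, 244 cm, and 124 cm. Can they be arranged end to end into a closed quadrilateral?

For a quadrilateral, each side must be shorter than the sum of the others.
Here the longest side is 513, but the remaining 3 sides sum to only 484.

No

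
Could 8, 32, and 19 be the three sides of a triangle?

No

The longest side is 32, but the other two sum to only 27.
27 < 32, so the triangle inequality fails.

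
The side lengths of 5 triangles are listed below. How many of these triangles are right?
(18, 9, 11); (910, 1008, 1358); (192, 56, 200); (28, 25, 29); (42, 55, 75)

2

(18,9,11): 9²+11² = 202 < 324 = 18² → obtuse
(910,1008,1358): 910²+1008² = 1844164 = 1358² → right
(192,56,200): 56²+192² = 40000 = 200² → right
(28,25,29): 25²+28² = 1409 > 841 = 29² → acute
(42,55,75): 42²+55² = 4789 < 5625 = 75² → obtuse
2 of the 5 are right.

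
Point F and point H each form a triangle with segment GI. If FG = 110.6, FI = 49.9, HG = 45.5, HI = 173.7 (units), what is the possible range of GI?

128.2 < GI < 160.5

From triangle FGI: |110.6 − 49.9| < GI < 110.6 + 49.9, i.e. 60.7 < GI < 160.5.
From triangle HGI: 128.2 < GI < 219.2.
Both must hold, so GI lies in the intersection.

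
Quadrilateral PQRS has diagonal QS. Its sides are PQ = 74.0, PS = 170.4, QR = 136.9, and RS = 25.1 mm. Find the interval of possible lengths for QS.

111.8 < QS < 162.0

From triangle PQS: |74.0 − 170.4| < QS < 74.0 + 170.4, i.e. 96.4 < QS < 244.4.
From triangle RQS: 111.8 < QS < 162.0.
Both must hold, so QS lies in the intersection.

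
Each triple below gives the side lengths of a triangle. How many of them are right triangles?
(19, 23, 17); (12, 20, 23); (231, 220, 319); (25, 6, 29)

1

(19,23,17): 17²+19² = 650 > 529 = 23² → acute
(12,20,23): 12²+20² = 544 > 529 = 23² → acute
(231,220,319): 220²+231² = 101761 = 319² → right
(25,6,29): 6²+25² = 661 < 841 = 29² → obtuse
1 of the 4 is right.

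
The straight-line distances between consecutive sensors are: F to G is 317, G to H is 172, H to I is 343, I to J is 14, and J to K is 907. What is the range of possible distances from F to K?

61 ≤ FK ≤ 1753

The maximum is all hops collinear in one direction: 317 + 172 + 343 + 14 + 907 = 1753.
The longest hop is 907; the others sum to 846. Folding the others back against it leaves at least 907 − 846 = 61.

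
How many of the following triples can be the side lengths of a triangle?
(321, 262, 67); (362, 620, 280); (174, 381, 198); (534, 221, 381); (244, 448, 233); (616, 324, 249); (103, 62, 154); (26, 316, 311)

(67,262,321): 67+262 > 321 → valid
(280,362,620): 280+362 > 620 → valid
(174,198,381): 174+198 ≤ 381 → not valid
(221,381,534): 221+381 > 534 → valid
(233,244,448): 233+244 > 448 → valid
(249,324,616): 249+324 ≤ 616 → not valid
(62,103,154): 62+103 > 154 → valid
(26,311,316): 26+311 > 316 → valid
6 of the 8 triples form a triangle.

6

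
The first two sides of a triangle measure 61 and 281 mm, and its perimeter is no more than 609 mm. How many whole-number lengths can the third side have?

47

Triangle inequality: 220 < x < 342. Perimeter ≤ 609 gives x ≤ 609 − 61 − 281 = 267.
So 220 < x ≤ 267; integers 221 through 267: 47 values.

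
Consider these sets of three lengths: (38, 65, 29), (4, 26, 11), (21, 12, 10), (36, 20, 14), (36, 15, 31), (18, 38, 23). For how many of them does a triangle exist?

4

(29,38,65): 29+38 > 65 → valid
(4,11,26): 4+11 ≤ 26 → not valid
(10,12,21): 10+12 > 21 → valid
(14,20,36): 14+20 ≤ 36 → not valid
(15,31,36): 15+31 > 36 → valid
(18,23,38): 18+23 > 38 → valid
4 of the 6 triples form a triangle.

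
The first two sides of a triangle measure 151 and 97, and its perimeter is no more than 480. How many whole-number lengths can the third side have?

Triangle inequality: 54 < x < 248. Perimeter ≤ 480 gives x ≤ 480 − 151 − 97 = 232.
So 54 < x ≤ 232; integers 55 through 232: 178 values.

178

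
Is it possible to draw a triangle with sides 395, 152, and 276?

Yes

The longest side is 395, and the other two sum to 428.
Since 428 > 395, the triangle inequality holds.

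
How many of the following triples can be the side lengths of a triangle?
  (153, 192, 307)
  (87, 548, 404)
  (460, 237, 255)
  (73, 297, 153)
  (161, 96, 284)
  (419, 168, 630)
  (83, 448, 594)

2

(153,192,307): 153+192 > 307 → valid
(87,404,548): 87+404 ≤ 548 → not valid
(237,255,460): 237+255 > 460 → valid
(73,153,297): 73+153 ≤ 297 → not valid
(96,161,284): 96+161 ≤ 284 → not valid
(168,419,630): 168+419 ≤ 630 → not valid
(83,448,594): 83+448 ≤ 594 → not valid
2 of the 7 triples form a triangle.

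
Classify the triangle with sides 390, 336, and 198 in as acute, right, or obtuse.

Compare the square of the longest side to the sum of squares of the other two: 198² + 336² = 152100 = 390².

right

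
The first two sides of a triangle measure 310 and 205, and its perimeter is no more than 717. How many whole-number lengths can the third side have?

97

Triangle inequality: 105 < x < 515. Perimeter ≤ 717 gives x ≤ 717 − 310 − 205 = 202.
So 105 < x ≤ 202; integers 106 through 202: 97 values.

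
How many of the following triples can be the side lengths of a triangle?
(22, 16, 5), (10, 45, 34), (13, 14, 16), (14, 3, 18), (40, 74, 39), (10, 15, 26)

2

(5,16,22): 5+16 ≤ 22 → not valid
(10,34,45): 10+34 ≤ 45 → not valid
(13,14,16): 13+14 > 16 → valid
(3,14,18): 3+14 ≤ 18 → not valid
(39,40,74): 39+40 > 74 → valid
(10,15,26): 10+15 ≤ 26 → not valid
2 of the 6 triples form a triangle.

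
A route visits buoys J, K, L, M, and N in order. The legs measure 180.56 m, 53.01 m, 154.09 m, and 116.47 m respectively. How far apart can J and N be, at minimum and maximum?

The maximum is all hops collinear in one direction: 180.56 + 53.01 + 154.09 + 116.47 = 504.13.
The longest hop is 180.56; the others sum to 323.57. Since 180.56 ≤ 323.57, the path can fold back on itself completely, so the minimum distance is 0.

0 ≤ JN ≤ 504.13 m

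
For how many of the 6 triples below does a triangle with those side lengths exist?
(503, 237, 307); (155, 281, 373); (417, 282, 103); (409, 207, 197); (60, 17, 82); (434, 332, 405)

3

(237,307,503): 237+307 > 503 → valid
(155,281,373): 155+281 > 373 → valid
(103,282,417): 103+282 ≤ 417 → not valid
(197,207,409): 197+207 ≤ 409 → not valid
(17,60,82): 17+60 ≤ 82 → not valid
(332,405,434): 332+405 > 434 → valid
3 of the 6 triples form a triangle.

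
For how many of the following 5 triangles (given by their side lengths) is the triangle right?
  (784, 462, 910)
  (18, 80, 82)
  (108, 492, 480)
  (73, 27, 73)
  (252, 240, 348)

(784,462,910): 462²+784² = 828100 = 910² → right
(18,80,82): 18²+80² = 6724 = 82² → right
(108,492,480): 108²+480² = 242064 = 492² → right
(73,27,73): 27²+73² = 6058 > 5329 = 73² → acute
(252,240,348): 240²+252² = 121104 = 348² → right
4 of the 5 are right.

4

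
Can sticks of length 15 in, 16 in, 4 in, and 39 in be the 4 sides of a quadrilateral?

For a quadrilateral, each side must be shorter than the sum of the others.
Here the longest side is 39, but the remaining 3 sides sum to only 35.

No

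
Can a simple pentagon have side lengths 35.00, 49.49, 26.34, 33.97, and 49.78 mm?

A pentagon exists iff every side is shorter than the sum of the others — equivalently, the longest side is less than the sum of the rest.
Longest side 49.78 < 144.80 (sum of the remaining 4), so yes.

Yes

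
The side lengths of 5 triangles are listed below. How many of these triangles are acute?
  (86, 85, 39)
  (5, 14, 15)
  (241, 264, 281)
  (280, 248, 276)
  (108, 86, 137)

4

(86,85,39): 39²+85² = 8746 > 7396 = 86² → acute
(5,14,15): 5²+14² = 221 < 225 = 15² → obtuse
(241,264,281): 241²+264² = 127777 > 78961 = 281² → acute
(280,248,276): 248²+276² = 137680 > 78400 = 280² → acute
(108,86,137): 86²+108² = 19060 > 18769 = 137² → acute
4 of the 5 are acute.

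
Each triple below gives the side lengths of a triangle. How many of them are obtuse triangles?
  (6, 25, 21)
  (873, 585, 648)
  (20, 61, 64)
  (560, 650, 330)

1

(6,25,21): 6²+21² = 477 < 625 = 25² → obtuse
(873,585,648): 585²+648² = 762129 = 873² → right
(20,61,64): 20²+61² = 4121 > 4096 = 64² → acute
(560,650,330): 330²+560² = 422500 = 650² → right
1 of the 4 is obtuse.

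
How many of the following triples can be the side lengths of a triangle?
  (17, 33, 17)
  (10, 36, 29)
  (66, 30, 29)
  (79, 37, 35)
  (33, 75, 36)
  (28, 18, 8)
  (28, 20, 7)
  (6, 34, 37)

(17,17,33): 17+17 > 33 → valid
(10,29,36): 10+29 > 36 → valid
(29,30,66): 29+30 ≤ 66 → not valid
(35,37,79): 35+37 ≤ 79 → not valid
(33,36,75): 33+36 ≤ 75 → not valid
(8,18,28): 8+18 ≤ 28 → not valid
(7,20,28): 7+20 ≤ 28 → not valid
(6,34,37): 6+34 > 37 → valid
3 of the 8 triples form a triangle.

3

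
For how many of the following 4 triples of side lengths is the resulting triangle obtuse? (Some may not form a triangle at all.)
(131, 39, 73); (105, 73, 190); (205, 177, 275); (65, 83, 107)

2

(131,39,73): 39+73 ≤ 131, not a triangle
(105,73,190): 73+105 ≤ 190, not a triangle
(205,177,275): 177²+205² = 73354 < 75625 = 275² → obtuse
(65,83,107): 65²+83² = 11114 < 11449 = 107² → obtuse
2 of the 4 are obtuse.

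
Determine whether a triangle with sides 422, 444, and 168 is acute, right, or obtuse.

Compare the square of the longest side to the sum of squares of the other two: 168² + 422² = 206308 > 197136 = 444².

acute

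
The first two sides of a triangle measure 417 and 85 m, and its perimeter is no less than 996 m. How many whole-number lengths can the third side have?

8

Triangle inequality: 332 < x < 502. Perimeter ≥ 996 gives x ≥ 996 − 417 − 85 = 494.
So 494 ≤ x < 502; integers 494 through 501: 8 values.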